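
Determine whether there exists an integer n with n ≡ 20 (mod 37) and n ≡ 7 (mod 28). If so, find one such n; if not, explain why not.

n = 427

The moduli 37 and 28 are coprime, so by the Chinese Remainder Theorem a unique solution modulo 1036 exists.
Write n = 20 + 37t and require 20 + 37t ≡ 7 (mod 28), i.e. 37t ≡ 15 (mod 28).
37 ≡ 9 (mod 28), so this reads 9t ≡ 15 (mod 28). Invert 9 mod 28 by the Euclidean algorithm: 28 = 3·9 + 1, 9 = 9·1 + 0; back-substituting, 1 = 28 − 3·9. Hence 9·(-3) ≡ 1, so 9⁻¹ ≡ -3 ≡ 25 (mod 28).
Multiplying by 25: t ≡ 25·15 = 375 ≡ 11 (mod 28).
With t = 11: n = 20 + 37·11 = 427.
Verify: 427 = 11·37 + 20 and 427 = 15·28 + 7. ✓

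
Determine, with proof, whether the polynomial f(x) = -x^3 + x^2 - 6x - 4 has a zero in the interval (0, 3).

No.

f(0) = -4 and f(3) = -40, both negative.
f'(x) = -3x^2 + 2x - 6 has discriminant 2² − 4·(-3)·(-6) = -68 < 0, so f' has no real roots and is negative for every real x.
So f is strictly decreasing; between 0 and 3 its values lie between f(0) = -4 and f(3) = -40, all negative. Therefore f has no root in (0, 3).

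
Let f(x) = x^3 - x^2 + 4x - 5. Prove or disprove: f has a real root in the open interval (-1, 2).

Such a root exists.

f(-1) = -11 and f(2) = 7, which have opposite signs.
Since f is a polynomial it is continuous on [-1, 2].
By the Intermediate Value Theorem f must vanish at some point of (-1, 2).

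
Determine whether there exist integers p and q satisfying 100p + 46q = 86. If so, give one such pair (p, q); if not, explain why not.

p = 5, q = -9

Every value of 100p + 46q is a multiple of gcd(100, 46) = 2; since 2 ∣ 86, solutions exist.
Dividing through by 2 reduces the equation to 50p + 23q = 43.
Dividing repeatedly: 50 = 2·23 + 4, 23 = 5·4 + 3, 4 = 1·3 + 1, 3 = 3·1 + 0.
Back-substituting, 1 = 4 − 1·3 = 4 − (23 − 5·4) = −23 + 6·4 = −23 + 6·(50 − 2·23) = 6·50 − 13·23; that is, 50·6 + 23·(-13) = 1.
Times 43: 50·258 + 23·(-559) = 43, so (258, -559) solves it.
Shifting by a multiple of (23, −50) keeps it a solution: p = 258 − 11·23 = 5, q = -559 + 11·50 = -9.
Indeed 100·5 + 46·(-9) = 500 − 414 = 86.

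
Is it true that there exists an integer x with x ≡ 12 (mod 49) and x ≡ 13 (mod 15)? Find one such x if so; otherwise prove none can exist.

gcd(49, 15) = 1, so the Chinese Remainder Theorem guarantees exactly one residue class mod 735 satisfying both.
Write x = 12 + 49t and require 12 + 49t ≡ 13 (mod 15), i.e. 49t ≡ 1 (mod 15).
49 ≡ 4 (mod 15), so this reads 4t ≡ 1 (mod 15). Invert 4 mod 15 by the Euclidean algorithm: 15 = 3·4 + 3, 4 = 1·3 + 1, 3 = 3·1 + 0; back-substituting, 1 = 4 − 1·3 = 4 − (15 − 3·4) = −15 + 4·4. Hence 4·4 ≡ 1, so 4⁻¹ ≡ 4 (mod 15).
Therefore t ≡ 4·1 = 4 (mod 15).
With t = 4: x = 12 + 49·4 = 208.
Indeed 208 ≡ 12 (mod 49) and 208 ≡ 13 (mod 15).

x = 208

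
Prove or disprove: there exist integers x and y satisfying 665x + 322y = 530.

No, no such integers exist.

gcd(665, 322) = 7, so every integer of the form 665x + 322y is a multiple of 7.
But 530 is not a multiple of 7 (it leaves remainder 5).
Hence no integers x, y satisfy the equation.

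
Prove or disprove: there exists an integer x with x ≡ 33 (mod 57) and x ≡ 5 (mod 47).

The moduli 57 and 47 are coprime, so by the Chinese Remainder Theorem a unique solution modulo 2679 exists.
Write x = 33 + 57t and require 33 + 57t ≡ 5 (mod 47), i.e. 57t ≡ 19 (mod 47).
57 ≡ 10 (mod 47), so this reads 10t ≡ 19 (mod 47). Invert 10 mod 47 by the Euclidean algorithm: 47 = 4·10 + 7, 10 = 1·7 + 3, 7 = 2·3 + 1, 3 = 3·1 + 0; back-substituting, 1 = 7 − 2·3 = 7 − 2·(10 − 1·7) = −2·10 + 3·7 = −2·10 + 3·(47 − 4·10) = 3·47 − 14·10. Hence 10·(-14) ≡ 1, so 10⁻¹ ≡ -14 ≡ 33 (mod 47).
Multiplying by 33: t ≡ 33·19 = 627 ≡ 16 (mod 47).
Taking t = 16 gives x = 33 + 57·16 = 945.
Verify: 945 = 16·57 + 33 and 945 = 20·47 + 5. ✓

x = 945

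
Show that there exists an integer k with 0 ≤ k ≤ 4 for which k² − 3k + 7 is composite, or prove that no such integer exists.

There is no such integer k in that range.

The values for k = 0, 1, …, 4 are 7, 5, 5, 7, 11, and each of these is prime.
So no value in the range makes the expression composite.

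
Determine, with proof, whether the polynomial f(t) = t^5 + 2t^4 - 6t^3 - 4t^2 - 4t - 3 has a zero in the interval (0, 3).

f(0) = -3 and f(3) = 192, which have opposite signs.
f is continuous everywhere (it is a polynomial), in particular on [0, 3].
By the Intermediate Value Theorem f must vanish at some point of (0, 3).

Yes, f has a root in the interval.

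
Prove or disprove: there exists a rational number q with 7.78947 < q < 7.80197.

Scale by 5: the interval becomes (38.94735, 39.00985), which contains the integer 39.
Hence 39/5 is a rational number with 7.78947 < 39/5 < 7.80197.

q = 39/5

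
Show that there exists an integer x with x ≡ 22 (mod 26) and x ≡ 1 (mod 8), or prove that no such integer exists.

gcd(26, 8) = 2. If x ≡ 22 (mod 26) and x ≡ 1 (mod 8), then x ≡ 22 (mod 2) and x ≡ 1 (mod 2).
But 22 mod 2 = 0 while 1 mod 2 = 1, a contradiction.
So no integer satisfies both congruences.

There is no such integer.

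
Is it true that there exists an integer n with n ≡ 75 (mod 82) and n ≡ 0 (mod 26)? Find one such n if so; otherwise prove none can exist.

Both moduli are multiples of 2 = gcd(82, 26), so any solution would satisfy n ≡ 75 and n ≡ 0 modulo 2 simultaneously.
But 75 mod 2 = 1 while 0 mod 2 = 0, a contradiction.
So no integer satisfies both congruences.

No, no such integer exists.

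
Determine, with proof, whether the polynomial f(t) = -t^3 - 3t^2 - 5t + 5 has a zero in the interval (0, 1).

Yes, f has a root in the interval.

f(0) = 5 and f(1) = -4, which have opposite signs.
f is continuous everywhere (it is a polynomial), in particular on [0, 1].
By the Intermediate Value Theorem f must vanish at some point of (0, 1).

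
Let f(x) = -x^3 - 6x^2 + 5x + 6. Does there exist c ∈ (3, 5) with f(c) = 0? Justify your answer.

No.

The endpoint values f(3) = -60 and f(5) = -244 are both negative. Claim: f(x) < 0 for every x in (3, 5).
Substitute x = 3 + u, where 0 < u < 2 on the interval. Expanding, f(3 + u) = -u^3 - 15u^2 - 58u - 60.
The nonzero coefficients here are all negative, so for u > 0 every term is negative (or zero), and the constant term -60 is strictly negative.
So f is strictly negative on (3, 5); no root exists in the interval.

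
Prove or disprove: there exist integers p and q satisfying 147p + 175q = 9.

No such integers exist.

Any value of 147p + 175q is a multiple of gcd(147, 175) = 7.
However 9 leaves remainder 2 on division by 7.
Therefore 147p + 175q = 9 has no solution in integers.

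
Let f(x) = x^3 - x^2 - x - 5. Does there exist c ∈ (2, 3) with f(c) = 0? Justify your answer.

f(2) = -3 and f(3) = 10, which have opposite signs.
As a polynomial, f is continuous on every closed interval.
The Intermediate Value Theorem then guarantees some c ∈ (2, 3) with f(c) = 0.

Yes, such a c exists.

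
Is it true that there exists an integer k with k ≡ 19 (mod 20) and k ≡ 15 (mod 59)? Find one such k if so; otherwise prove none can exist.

k = 959

The moduli 20 and 59 are coprime, so by the Chinese Remainder Theorem a unique solution modulo 1180 exists.
Write k = 19 + 20t and require 19 + 20t ≡ 15 (mod 59), i.e. 20t ≡ 55 (mod 59).
To invert 20 modulo 59: 59 = 2·20 + 19, 20 = 1·19 + 1, 19 = 19·1 + 0, and unwinding, 1 = 20 − 1·19 = 20 − (59 − 2·20) = −59 + 3·20. Thus 20⁻¹ ≡ 3 (mod 59).
Therefore t ≡ 3·55 = 165 ≡ 47 (mod 59).
With t = 47: k = 19 + 20·47 = 959.
Indeed 959 ≡ 19 (mod 20) and 959 ≡ 15 (mod 59).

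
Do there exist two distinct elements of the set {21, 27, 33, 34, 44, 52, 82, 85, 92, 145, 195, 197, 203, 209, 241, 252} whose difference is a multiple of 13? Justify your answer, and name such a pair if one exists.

Reduce each element mod 13: 21↦8, 27↦1, 33↦7, 34↦8, 44↦5, 52↦0, 82↦4, 85↦7, 92↦1, 145↦2, 195↦0, 197↦2, 203↦8, 209↦1, 241↦7, 252↦5. The residue 8 repeats (at 21 and 34), and 34 − 21 = 13 = 1·13.

21 and 34 are such a pair.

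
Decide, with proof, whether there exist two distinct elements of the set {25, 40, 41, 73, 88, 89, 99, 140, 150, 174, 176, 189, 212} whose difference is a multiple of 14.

Two integers differ by a multiple of 14 exactly when they have the same residue mod 14. The residues are 25↦11, 40↦12, 41↦13, 73↦3, 88↦4, 89↦5, 99↦1, 140↦0, 150↦10, 174↦6, 176↦8, 189↦7, 212↦2.
These 13 residues are pairwise different, hence no difference of two elements is divisible by 14.

There is no such pair.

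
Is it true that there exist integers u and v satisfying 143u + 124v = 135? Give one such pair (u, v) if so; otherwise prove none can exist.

u = 105, v = -120

Since gcd(143, 124) = 1, every integer is an integer combination of 143 and 124.
Run the Euclidean algorithm on 143 and 124: 143 = 1·124 + 19, 124 = 6·19 + 10, 19 = 1·10 + 9, 10 = 1·9 + 1, 9 = 9·1 + 0.
Unwinding: 1 = 10 − 1·9 = 10 − (19 − 1·10) = −19 + 2·10 = −19 + 2·(124 − 6·19) = 2·124 − 13·19 = 2·124 − 13·(143 − 1·124) = −13·143 + 15·124, i.e. 143·(-13) + 124·15 = 1.
Times 135: 143·(-1755) + 124·2025 = 135, so (-1755, 2025) solves it.
Adding 15·124 to u and subtracting 15·143 from v gives the tidier solution (105, -120).
Indeed 143·105 + 124·(-120) = 15015 − 14880 = 135.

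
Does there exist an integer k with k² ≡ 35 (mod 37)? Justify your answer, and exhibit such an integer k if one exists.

No, no such integer exists.

Apply Euler's criterion with the prime 37: 35 is a quadratic residue iff 35^18 ≡ 1 (mod 37), and a non-residue iff it is ≡ −1.
Squaring successively (mod 37): 35^2 = 1225 ≡ 4; 35^4 ≡ 4² = 16 ≡ 16; 35^8 ≡ 16² = 256 ≡ 34; 35^16 ≡ 34² = 1156 ≡ 9.
Since 18 = 16 + 2, 35^18 ≡ 9 · 4; multiplying out mod 37: 9·4 = 36 ≡ 36. Thus 35^18 ≡ 36 ≡ −1 (mod 37).
The value −1 means 35 is a non-residue modulo 37, so k² ≡ 35 (mod 37) is impossible.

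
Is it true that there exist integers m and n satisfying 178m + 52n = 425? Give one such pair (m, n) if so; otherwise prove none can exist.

Any value of 178m + 52n is a multiple of gcd(178, 52) = 2.
But 425 = 2·212 + 1, so 2 ∤ 425.
Hence no integers m, n satisfy the equation.

No, no such integers exist.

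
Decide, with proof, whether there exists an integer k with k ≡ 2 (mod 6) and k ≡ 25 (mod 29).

gcd(6, 29) = 1, so the Chinese Remainder Theorem guarantees exactly one residue class mod 174 satisfying both.
Any solution of the first congruence is k = 2 + 6t; substituting into the second, 6t ≡ 25 − 2 ≡ 23 (mod 29).
Since 6·5 = 30 = 1·29 + 1, the inverse of 6 mod 29 is 5.
Multiplying by 5: t ≡ 5·23 = 115 ≡ 28 (mod 29).
With t = 28: k = 2 + 6·28 = 170.
Check: 170 mod 6 = 2, 170 mod 29 = 25. ✓

k = 170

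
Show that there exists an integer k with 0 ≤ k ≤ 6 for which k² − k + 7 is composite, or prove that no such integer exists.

k = 2

At k = 2: 2² − 2 + 7 = 9 = 3·3, which is composite.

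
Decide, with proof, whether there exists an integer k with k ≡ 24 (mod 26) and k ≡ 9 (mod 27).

Since 26 and 27 share no common factor, CRT says the pair of congruences has a solution (unique mod 702).
Write k = 24 + 26t and require 24 + 26t ≡ 9 (mod 27), i.e. 26t ≡ 12 (mod 27).
Invert 26 mod 27 by the Euclidean algorithm: 27 = 1·26 + 1, 26 = 26·1 + 0; back-substituting, 1 = 27 − 1·26. Hence 26·(-1) ≡ 1, so 26⁻¹ ≡ -1 ≡ 26 (mod 27).
Therefore t ≡ 26·12 = 312 ≡ 15 (mod 27).
Taking t = 15 gives k = 24 + 26·15 = 414.
Verify: 414 = 15·26 + 24 and 414 = 15·27 + 9. ✓

k = 414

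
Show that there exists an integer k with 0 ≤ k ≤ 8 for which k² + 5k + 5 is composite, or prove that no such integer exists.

k = 5

At k = 5: 5² + 5·5 + 5 = 55 = 5·11, which is composite.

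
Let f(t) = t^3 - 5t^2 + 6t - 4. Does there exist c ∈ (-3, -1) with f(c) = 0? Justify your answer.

The endpoint values f(-3) = -94 and f(-1) = -16 are both negative. Claim: f(t) < 0 for every t in (-3, -1).
Shift to the endpoint -1: with t = -1 − u (0 < u < 2), one computes f(-1 − u) = -u^3 - 8u^2 - 19u - 16.
All 4 nonzero coefficients of this polynomial in u are negative; hence for u > 0 the value is a sum of negative terms (the constant -16 among them).
Therefore f(t) < 0 throughout (-3, -1), and f has no zero there.

No such root exists.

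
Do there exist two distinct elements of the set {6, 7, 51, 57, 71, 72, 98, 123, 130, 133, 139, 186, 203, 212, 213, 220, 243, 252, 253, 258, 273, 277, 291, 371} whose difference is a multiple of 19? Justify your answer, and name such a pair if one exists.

Reduce each element mod 19: 6↦6, 7↦7, 51↦13, 57↦0, 71↦14, 72↦15, 98↦3, 123↦9, 130↦16, 133↦0, 139↦6, 186↦15, 203↦13, 212↦3, 213↦4, 220↦11, 243↦15, 252↦5, 253↦6, 258↦11, 273↦7, 277↦11, 291↦6, 371↦10. The residue 6 repeats (at 6 and 139), and 139 − 6 = 133 = 7·19.

Yes: 6 and 139.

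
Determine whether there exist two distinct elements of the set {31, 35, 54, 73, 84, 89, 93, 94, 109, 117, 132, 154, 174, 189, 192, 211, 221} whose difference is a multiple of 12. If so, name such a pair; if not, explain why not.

31 and 211 are such a pair.

Reduce each element mod 12: 31↦7, 35↦11, 54↦6, 73↦1, 84↦0, 89↦5, 93↦9, 94↦10, 109↦1, 117↦9, 132↦0, 154↦10, 174↦6, 189↦9, 192↦0, 211↦7, 221↦5. The residue 7 repeats (at 31 and 211), and 211 − 31 = 180 = 15·12.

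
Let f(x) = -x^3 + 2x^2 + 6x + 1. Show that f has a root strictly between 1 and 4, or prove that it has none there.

Yes, f has a root in the interval.

f(1) = 8 and f(4) = -7, which have opposite signs.
Since f is a polynomial it is continuous on [1, 4].
By the Intermediate Value Theorem, f takes the value 0 somewhere in the open interval.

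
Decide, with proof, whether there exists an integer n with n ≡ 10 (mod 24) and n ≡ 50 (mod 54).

Both moduli are multiples of 6 = gcd(24, 54), so any solution would satisfy n ≡ 10 and n ≡ 50 modulo 6 simultaneously.
But 10 mod 6 = 4 while 50 mod 6 = 2, a contradiction.
Therefore no such n exists.

No, no such integer exists.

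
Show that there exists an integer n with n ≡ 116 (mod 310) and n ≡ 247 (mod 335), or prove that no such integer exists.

Reduce both congruences modulo 5, which divides 310 and 335: they say n ≡ 116 (mod 5) and n ≡ 247 (mod 5).
These are incompatible: 116 − 247 = -131 is not divisible by 5.
So no integer satisfies both congruences.

No, no such integer exists.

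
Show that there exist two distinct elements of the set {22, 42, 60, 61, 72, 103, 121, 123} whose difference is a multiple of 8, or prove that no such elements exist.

No, no such pair exists.

Two integers differ by a multiple of 8 exactly when they have the same residue mod 8. The residues are 22↦6, 42↦2, 60↦4, 61↦5, 72↦0, 103↦7, 121↦1, 123↦3.
No residue repeats among the 8 elements, so no pair has difference ≡ 0 (mod 8).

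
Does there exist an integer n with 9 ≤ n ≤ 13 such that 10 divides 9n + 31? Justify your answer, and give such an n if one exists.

Try n = 11: 9·11 + 31 = 130 = 13·10, which is divisible by 10.

n = 11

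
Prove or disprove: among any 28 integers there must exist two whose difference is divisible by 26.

Yes.

Each integer lies in one of the 26 residue classes modulo 26.
With 28 integers and only 26 classes, the pigeonhole principle forces two of them, say a and b, into the same class.
Equal remainders mean a − b ≡ 0 (mod 26), so 26 divides their difference.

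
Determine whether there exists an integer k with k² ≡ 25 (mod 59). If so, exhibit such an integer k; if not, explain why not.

k = 5

Take k = 5. Then 5² = 25, and since 0 ≤ 25 < 59 this is already reduced: 5² ≡ 25 (mod 59).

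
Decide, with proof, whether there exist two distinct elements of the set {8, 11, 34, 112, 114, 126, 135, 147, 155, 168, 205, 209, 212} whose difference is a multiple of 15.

No, no such pair exists.

Reduce each element modulo 15: 8↦8, 11↦11, 34↦4, 112↦7, 114↦9, 126↦6, 135↦0, 147↦12, 155↦5, 168↦3, 205↦10, 209↦14, 212↦2.
All 13 residues are distinct, so no two elements differ by a multiple of 15.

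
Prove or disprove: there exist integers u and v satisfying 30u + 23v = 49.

30 and 23 are coprime, so 30u + 23v ranges over all of ℤ.
Run the Euclidean algorithm on 30 and 23: 30 = 1·23 + 7, 23 = 3·7 + 2, 7 = 3·2 + 1, 2 = 2·1 + 0.
Back-substituting, 1 = 7 − 3·2 = 7 − 3·(23 − 3·7) = −3·23 + 10·7 = −3·23 + 10·(30 − 1·23) = 10·30 − 13·23; that is, 30·10 + 23·(-13) = 1.
Times 49: 30·490 + 23·(-637) = 49, so (490, -637) solves it.
Shifting by a multiple of (23, −30) keeps it a solution: u = 490 − 21·23 = 7, v = -637 + 21·30 = -7.
Check: 30·7 + 23·(-7) = 210 − 161 = 49. ✓

u = 7, v = -7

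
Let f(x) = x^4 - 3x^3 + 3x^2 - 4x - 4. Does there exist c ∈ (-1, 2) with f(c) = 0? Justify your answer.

f(-1) = 7 and f(2) = -8, which have opposite signs.
As a polynomial, f is continuous on every closed interval.
By the Intermediate Value Theorem f must vanish at some point of (-1, 2).

Yes, such a c exists.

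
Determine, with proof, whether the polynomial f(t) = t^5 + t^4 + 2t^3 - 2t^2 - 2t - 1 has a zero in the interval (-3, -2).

The endpoint values f(-3) = -229 and f(-2) = -37 are both negative. Claim: f(t) < 0 for every t in (-3, -2).
Substitute t = -2 − u, where 0 < u < 1 on the interval. Expanding, f(-2 − u) = -u^5 - 9u^4 - 34u^3 - 70u^2 - 78u - 37.
The nonzero coefficients here are all negative, so for u > 0 every term is negative (or zero), and the constant term -37 is strictly negative.
Therefore f(t) < 0 throughout (-3, -2), and f has no zero there.

No such root exists.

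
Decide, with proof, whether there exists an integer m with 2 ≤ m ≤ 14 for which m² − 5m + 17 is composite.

At m = 13: 13² − 5·13 + 17 = 121 = 11·11, which is composite.

m = 13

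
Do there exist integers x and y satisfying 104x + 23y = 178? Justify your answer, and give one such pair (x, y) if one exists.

x = 11, y = -42

104 and 23 are coprime, so 104x + 23y ranges over all of ℤ.
Run the Euclidean algorithm on 104 and 23: 104 = 4·23 + 12, 23 = 1·12 + 11, 12 = 1·11 + 1, 11 = 11·1 + 0.
Working back up the chain: 1 = 12 − 1·11 = 12 − (23 − 1·12) = −23 + 2·12 = −23 + 2·(104 − 4·23) = 2·104 − 9·23. So 104·2 + 23·(-9) = 1.
Times 178: 104·356 + 23·(-1602) = 178, so (356, -1602) solves it.
The general solution is x = 356 + 23k, y = -1602 − 104k; taking k = -15 gives the smaller pair x = 11, y = -42.
Check: 104·11 + 23·(-42) = 1144 − 966 = 178. ✓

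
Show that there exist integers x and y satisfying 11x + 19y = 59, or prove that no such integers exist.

x = 14, y = -5

11 and 19 are coprime, so 11x + 19y ranges over all of ℤ.
Run the Euclidean algorithm on 19 and 11: 19 = 1·11 + 8, 11 = 1·8 + 3, 8 = 2·3 + 2, 3 = 1·2 + 1, 2 = 2·1 + 0.
Back-substituting, 1 = 3 − 1·2 = 3 − (8 − 2·3) = −8 + 3·3 = −8 + 3·(11 − 1·8) = 3·11 − 4·8 = 3·11 − 4·(19 − 1·11) = −4·19 + 7·11; that is, 11·7 + 19·(-4) = 1.
Scaling by 59 gives the particular solution (x, y) = (413, -236).
The general solution is x = 413 + 19k, y = -236 − 11k; taking k = -21 gives the smaller pair x = 14, y = -5.
Indeed 11·14 + 19·(-5) = 154 − 95 = 59.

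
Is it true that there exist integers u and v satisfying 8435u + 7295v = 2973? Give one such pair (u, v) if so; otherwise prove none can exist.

There are no such integers.

Both 8435 and 7295 are divisible by gcd(8435, 7295) = 5, hence so is any combination 8435u + 7295v.
But 2973 = 5·594 + 3, so 5 ∤ 2973.
Therefore 8435u + 7295v = 2973 has no solution in integers.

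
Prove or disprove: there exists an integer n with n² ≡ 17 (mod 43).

n = 19

Take n = 19. Then 19² = 361 = 8·43 + 17, so 19² ≡ 17 (mod 43).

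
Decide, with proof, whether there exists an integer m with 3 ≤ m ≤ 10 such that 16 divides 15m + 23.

For m = 3, 4, 5, 6 the values 68, 83, 98, 113 are not multiples of 16. Try m = 7: 15·7 + 23 = 128 = 8·16, which is divisible by 16.

m = 7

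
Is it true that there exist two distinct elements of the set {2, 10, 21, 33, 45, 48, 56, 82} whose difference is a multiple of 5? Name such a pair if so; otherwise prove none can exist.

Both 2 and 82 leave remainder 2 on division by 5; their difference 80 = 16·5 is a multiple of 5.

The pair (2, 82) works.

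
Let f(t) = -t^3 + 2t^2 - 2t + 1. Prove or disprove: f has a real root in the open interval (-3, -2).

f has no root in that interval.

f(-3) = 52 and f(-2) = 21, both positive.
f'(t) = -3t^2 + 4t - 2 has discriminant 4² − 4·(-3)·(-2) = -8 < 0, so f' has no real roots and is negative for every real t.
So f is strictly decreasing; between -3 and -2 its values lie between f(-3) = 52 and f(-2) = 21, all positive. Therefore f has no root in (-3, -2).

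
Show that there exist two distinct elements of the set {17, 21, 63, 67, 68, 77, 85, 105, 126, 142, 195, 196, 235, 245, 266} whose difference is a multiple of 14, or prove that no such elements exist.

21 and 63 are such a pair.

Both 21 and 63 leave remainder 7 on division by 14; their difference 42 = 3·14 is a multiple of 14.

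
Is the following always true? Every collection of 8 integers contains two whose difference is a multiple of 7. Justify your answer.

Yes, this is always true.

Each integer lies in one of the 7 residue classes modulo 7.
Since 8 > 7, two of the 8 integers must share a residue class by the pigeonhole principle; call them a and b.
Their difference a − b is then a multiple of 7.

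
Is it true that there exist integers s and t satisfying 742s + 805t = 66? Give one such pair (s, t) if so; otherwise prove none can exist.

No, no such integers exist.

gcd(742, 805) = 7, so every integer of the form 742s + 805t is a multiple of 7.
But 66 = 7·9 + 3, so 7 ∤ 66.
Hence no integers s, t satisfy the equation.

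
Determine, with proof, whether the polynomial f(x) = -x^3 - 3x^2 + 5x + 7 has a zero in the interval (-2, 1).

f(-2) = -7 and f(1) = 8, which have opposite signs.
Since f is a polynomial it is continuous on [-2, 1].
By the Intermediate Value Theorem, f takes the value 0 somewhere in the open interval.

Yes, f has a root in the interval.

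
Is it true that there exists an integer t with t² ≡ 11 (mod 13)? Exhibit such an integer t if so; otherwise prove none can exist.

Computing t² mod 13 for t = 0, 1, …, 6 (enough, by the symmetry t ↦ 13 − t) gives 0, 1, 4, 9, 3, 12, 10.
So the quadratic residues mod 13 are {0, 1, 3, 4, 9, 10, 12}, and 11 is not among them.
Hence no integer t has t² ≡ 11 (mod 13).

No, no such integer exists.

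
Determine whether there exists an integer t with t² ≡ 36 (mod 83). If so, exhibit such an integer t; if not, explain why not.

t = 77 works: 77² = 5929, and 5929 − 36 = 5893 = 71·83.

t = 77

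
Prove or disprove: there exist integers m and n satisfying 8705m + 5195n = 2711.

There are no such integers.

Any value of 8705m + 5195n is a multiple of gcd(8705, 5195) = 5.
But 2711 = 5·542 + 1, so 5 ∤ 2711.
Therefore 8705m + 5195n = 2711 has no solution in integers.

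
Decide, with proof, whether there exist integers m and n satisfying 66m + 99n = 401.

gcd(66, 99) = 33, so every integer of the form 66m + 99n is a multiple of 33.
But 401 is not a multiple of 33 (it leaves remainder 5).
So the equation is unsolvable over ℤ.

No, no such integers exist.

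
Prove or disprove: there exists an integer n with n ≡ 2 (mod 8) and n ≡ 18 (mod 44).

Here gcd(8, 44) = 4, and both 2 and 18 leave remainder 2 mod 4, so the system is consistent.
The integers ≡ 2 (mod 8) are 2, 10, 18, …; their remainders mod 44 are 2, 10, 18, so n = 18 is the first that is ≡ 18 (mod 44).
Indeed 18 ≡ 2 (mod 8) and 18 ≡ 18 (mod 44).

n = 18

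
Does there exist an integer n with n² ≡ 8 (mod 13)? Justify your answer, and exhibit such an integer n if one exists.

Computing n² mod 13 for n = 0, 1, …, 6 (enough, by the symmetry n ↦ 13 − n) gives 0, 1, 4, 9, 3, 12, 10.
The set of squares mod 13 is therefore {0, 1, 3, 4, 9, 10, 12}, which does not contain 8.
Therefore n² ≡ 8 (mod 13) has no solution.

There is no such integer.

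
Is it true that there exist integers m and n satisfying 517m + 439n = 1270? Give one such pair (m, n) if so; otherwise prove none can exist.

m = 399, n = -467

517 and 439 are coprime, so 517m + 439n ranges over all of ℤ.
Run the Euclidean algorithm on 517 and 439: 517 = 1·439 + 78, 439 = 5·78 + 49, 78 = 1·49 + 29, 49 = 1·29 + 20, 29 = 1·20 + 9, 20 = 2·9 + 2, 9 = 4·2 + 1, 2 = 2·1 + 0.
Unwinding: 1 = 9 − 4·2 = 9 − 4·(20 − 2·9) = −4·20 + 9·9 = −4·20 + 9·(29 − 1·20) = 9·29 − 13·20 = 9·29 − 13·(49 − 1·29) = −13·49 + 22·29 = −13·49 + 22·(78 − 1·49) = 22·78 − 35·49 = 22·78 − 35·(439 − 5·78) = −35·439 + 197·78 = −35·439 + 197·(517 − 1·439) = 197·517 − 232·439, i.e. 517·197 + 439·(-232) = 1.
Scaling by 1270 gives the particular solution (m, n) = (250190, -294640).
The general solution is m = 250190 + 439k, n = -294640 − 517k; taking k = -569 gives the smaller pair m = 399, n = -467.
Indeed 517·399 + 439·(-467) = 206283 − 205013 = 1270.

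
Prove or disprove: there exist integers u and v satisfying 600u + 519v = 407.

gcd(600, 519) = 3, so every integer of the form 600u + 519v is a multiple of 3.
However 407 leaves remainder 2 on division by 3.
Therefore 600u + 519v = 407 has no solution in integers.

No such integers exist.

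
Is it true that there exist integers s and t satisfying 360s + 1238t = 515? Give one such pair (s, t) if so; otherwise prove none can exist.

No such integers exist.

Any value of 360s + 1238t is a multiple of gcd(360, 1238) = 2.
However 515 leaves remainder 1 on division by 2.
Therefore 360s + 1238t = 515 has no solution in integers.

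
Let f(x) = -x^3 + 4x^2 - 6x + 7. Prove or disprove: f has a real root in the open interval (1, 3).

f(1) = 4 and f(3) = -2, which have opposite signs.
As a polynomial, f is continuous on every closed interval.
By the Intermediate Value Theorem f must vanish at some point of (1, 3).

Yes, f has a root in the interval.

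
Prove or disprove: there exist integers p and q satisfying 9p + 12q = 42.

p = 2, q = 2

Since gcd(9, 12) = 3 and 42 = 3·14, Bézout's identity guarantees a solution.
Dividing through by 3 reduces the equation to 3p + 4q = 14.
Euclidean algorithm: 4 = 1·3 + 1, 3 = 3·1 + 0.
Working back up the chain: 1 = 4 − 1·3. So 3·(-1) + 4·1 = 1.
Times 14: 3·(-14) + 4·14 = 14, so (-14, 14) solves it.
Adding 4·4 to p and subtracting 4·3 from q gives the tidier solution (2, 2).
Indeed 9·2 + 12·2 = 18 + 24 = 42.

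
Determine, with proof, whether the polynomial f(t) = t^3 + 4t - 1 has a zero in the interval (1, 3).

No such root exists.

Evaluate at the endpoints: f(1) = 4, f(3) = 38 — same sign (positive).
f'(t) = 3t^2 + 4 has discriminant 0² − 4·3·4 = -48 < 0, so f' has no real roots and is positive for every real t.
So f is strictly increasing; between 1 and 3 its values lie between f(1) = 4 and f(3) = 38, all positive. Therefore f has no root in (1, 3).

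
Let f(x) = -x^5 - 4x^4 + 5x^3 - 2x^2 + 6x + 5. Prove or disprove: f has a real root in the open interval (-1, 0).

Such a root exists.

f(-1) = -11 and f(0) = 5, which have opposite signs.
Since f is a polynomial it is continuous on [-1, 0].
By the Intermediate Value Theorem, f takes the value 0 somewhere in the open interval.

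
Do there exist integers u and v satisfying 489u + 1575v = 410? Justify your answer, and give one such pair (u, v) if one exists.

gcd(489, 1575) = 3, so every integer of the form 489u + 1575v is a multiple of 3.
However 410 leaves remainder 2 on division by 3.
So the equation is unsolvable over ℤ.

There are no such integers.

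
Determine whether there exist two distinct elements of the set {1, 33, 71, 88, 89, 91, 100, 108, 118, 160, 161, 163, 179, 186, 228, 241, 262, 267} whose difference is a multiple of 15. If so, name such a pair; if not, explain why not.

Yes: 1 and 91.

Both 1 and 91 leave remainder 1 on division by 15; their difference 90 = 6·15 is a multiple of 15.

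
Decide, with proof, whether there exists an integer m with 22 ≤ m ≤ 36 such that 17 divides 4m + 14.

Try m = 22: 4·22 + 14 = 102 = 6·17, which is divisible by 17.

m = 22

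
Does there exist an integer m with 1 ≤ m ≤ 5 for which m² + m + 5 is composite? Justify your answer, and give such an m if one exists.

m = 5

At m = 5: 5² + 5 + 5 = 35 = 5·7, which is composite.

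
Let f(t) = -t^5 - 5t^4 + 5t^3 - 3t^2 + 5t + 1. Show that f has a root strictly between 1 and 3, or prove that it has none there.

Such a root exists.

f(1) = 2 and f(3) = -524, which have opposite signs.
Since f is a polynomial it is continuous on [1, 3].
By the Intermediate Value Theorem f must vanish at some point of (1, 3).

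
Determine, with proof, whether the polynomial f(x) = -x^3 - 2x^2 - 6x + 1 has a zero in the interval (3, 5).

f has no root in that interval.

f(3) = -62 and f(5) = -204, both negative.
The derivative f'(x) = -3x^2 - 4x - 6 is a quadratic with discriminant (-4)² − 4·(-3)·(-6) = -56 < 0; it never vanishes, so it is always negative (sign of the leading coefficient).
So f is strictly decreasing; between 3 and 5 its values lie between f(3) = -62 and f(5) = -204, all negative. Therefore f has no root in (3, 5).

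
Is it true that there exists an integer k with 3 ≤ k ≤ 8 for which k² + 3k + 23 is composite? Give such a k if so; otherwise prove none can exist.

k = 4

At k = 4: 4² + 3·4 + 23 = 51 = 3·17, which is composite.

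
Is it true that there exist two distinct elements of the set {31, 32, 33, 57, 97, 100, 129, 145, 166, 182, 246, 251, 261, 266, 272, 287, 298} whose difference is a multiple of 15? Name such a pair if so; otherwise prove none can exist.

Both 31 and 166 leave remainder 1 on division by 15; their difference 135 = 9·15 is a multiple of 15.

Yes: 31 and 166.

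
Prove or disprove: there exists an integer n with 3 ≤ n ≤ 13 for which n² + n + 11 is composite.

At n = 10: 10² + 10 + 11 = 121 = 11·11, which is composite.

n = 10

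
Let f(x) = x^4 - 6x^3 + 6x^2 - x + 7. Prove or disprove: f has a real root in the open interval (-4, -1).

No.

f(-4) = 747 and f(-1) = 21, both positive, so a sign-change argument is unavailable; we show f keeps this sign on the whole interval.
Substitute x = -1 − u, where 0 < u < 3 on the interval. Expanding, f(-1 − u) = u^4 + 10u^3 + 30u^2 + 35u + 21.
All 5 nonzero coefficients of this polynomial in u are positive; hence for u > 0 the value is a sum of positive terms (the constant 21 among them).
So f is strictly positive on (-4, -1); no root exists in the interval.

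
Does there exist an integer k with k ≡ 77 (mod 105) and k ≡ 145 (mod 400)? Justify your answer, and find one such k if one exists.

Both moduli are multiples of 5 = gcd(105, 400), so any solution would satisfy k ≡ 77 and k ≡ 145 modulo 5 simultaneously.
These are incompatible: 77 − 145 = -68 is not divisible by 5.
So no integer satisfies both congruences.

No, no such integer exists.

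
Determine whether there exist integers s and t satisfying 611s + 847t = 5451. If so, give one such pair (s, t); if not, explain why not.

s = 727, t = -518

Since gcd(611, 847) = 1, every integer is an integer combination of 611 and 847.
Run the Euclidean algorithm on 847 and 611: 847 = 1·611 + 236, 611 = 2·236 + 139, 236 = 1·139 + 97, 139 = 1·97 + 42, 97 = 2·42 + 13, 42 = 3·13 + 3, 13 = 4·3 + 1, 3 = 3·1 + 0.
Working back up the chain: 1 = 13 − 4·3 = 13 − 4·(42 − 3·13) = −4·42 + 13·13 = −4·42 + 13·(97 − 2·42) = 13·97 − 30·42 = 13·97 − 30·(139 − 1·97) = −30·139 + 43·97 = −30·139 + 43·(236 − 1·139) = 43·236 − 73·139 = 43·236 − 73·(611 − 2·236) = −73·611 + 189·236 = −73·611 + 189·(847 − 1·611) = 189·847 − 262·611. So 611·(-262) + 847·189 = 1.
Times 5451: 611·(-1428162) + 847·1030239 = 5451, so (-1428162, 1030239) solves it.
Shifting by a multiple of (847, −611) keeps it a solution: s = -1428162 + 1687·847 = 727, t = 1030239 − 1687·611 = -518.
Check: 611·727 + 847·(-518) = 444197 − 438746 = 5451. ✓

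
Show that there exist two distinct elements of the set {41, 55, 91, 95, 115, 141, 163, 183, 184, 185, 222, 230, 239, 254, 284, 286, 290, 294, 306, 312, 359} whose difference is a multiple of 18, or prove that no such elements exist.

Yes: 41 and 95.

Reduce each element mod 18: 41↦5, 55↦1, 91↦1, 95↦5, 115↦7, 141↦15, 163↦1, 183↦3, 184↦4, 185↦5, 222↦6, 230↦14, 239↦5, 254↦2, 284↦14, 286↦16, 290↦2, 294↦6, 306↦0, 312↦6, 359↦17. The residue 5 repeats (at 41 and 95), and 95 − 41 = 54 = 3·18.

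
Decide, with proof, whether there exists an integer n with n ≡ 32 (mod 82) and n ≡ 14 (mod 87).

The moduli 82 and 87 are coprime, so by the Chinese Remainder Theorem a unique solution modulo 7134 exists.
Any solution of the first congruence is n = 32 + 82t; substituting into the second, 82t ≡ 14 − 32 ≡ 69 (mod 87).
Since 82·52 = 4264 = 49·87 + 1, the inverse of 82 mod 87 is 52.
Multiplying by 52: t ≡ 52·69 = 3588 ≡ 21 (mod 87).
Taking t = 21 gives n = 32 + 82·21 = 1754.
Indeed 1754 ≡ 32 (mod 82) and 1754 ≡ 14 (mod 87).

n = 1754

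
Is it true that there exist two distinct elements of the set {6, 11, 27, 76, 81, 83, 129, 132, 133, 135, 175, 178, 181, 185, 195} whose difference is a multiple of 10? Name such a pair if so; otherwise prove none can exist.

6 and 76 are such a pair.

6 mod 10 = 6 and 76 mod 10 = 6, so 76 − 6 = 70 = 7·10.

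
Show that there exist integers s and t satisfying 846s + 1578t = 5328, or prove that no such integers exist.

s = 135, t = -69

Every value of 846s + 1578t is a multiple of gcd(846, 1578) = 6; since 6 ∣ 5328, solutions exist.
Dividing through by 6 reduces the equation to 141s + 263t = 888.
Euclidean algorithm: 263 = 1·141 + 122, 141 = 1·122 + 19, 122 = 6·19 + 8, 19 = 2·8 + 3, 8 = 2·3 + 2, 3 = 1·2 + 1, 2 = 2·1 + 0.
Back-substituting, 1 = 3 − 1·2 = 3 − (8 − 2·3) = −8 + 3·3 = −8 + 3·(19 − 2·8) = 3·19 − 7·8 = 3·19 − 7·(122 − 6·19) = −7·122 + 45·19 = −7·122 + 45·(141 − 1·122) = 45·141 − 52·122 = 45·141 − 52·(263 − 1·141) = −52·263 + 97·141; that is, 141·97 + 263·(-52) = 1.
Scaling by 888 gives the particular solution (s, t) = (86136, -46176).
The general solution is s = 86136 + 263k, t = -46176 − 141k; taking k = -327 gives the smaller pair s = 135, t = -69.
Check: 846·135 + 1578·(-69) = 114210 − 108882 = 5328. ✓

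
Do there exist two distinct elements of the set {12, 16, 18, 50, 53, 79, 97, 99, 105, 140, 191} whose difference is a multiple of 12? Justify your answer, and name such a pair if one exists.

There is no such pair.

Residues mod 12: 12↦0, 16↦4, 18↦6, 50↦2, 53↦5, 79↦7, 97↦1, 99↦3, 105↦9, 140↦8, 191↦11.
These 11 residues are pairwise different, hence no difference of two elements is divisible by 12.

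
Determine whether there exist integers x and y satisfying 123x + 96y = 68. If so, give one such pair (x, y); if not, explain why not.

gcd(123, 96) = 3, so every integer of the form 123x + 96y is a multiple of 3.
But 68 = 3·22 + 2, so 3 ∤ 68.
Therefore 123x + 96y = 68 has no solution in integers.

No such integers exist.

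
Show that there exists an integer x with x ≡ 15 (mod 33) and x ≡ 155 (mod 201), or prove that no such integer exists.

Both moduli are multiples of 3 = gcd(33, 201), so any solution would satisfy x ≡ 15 and x ≡ 155 modulo 3 simultaneously.
However 15 ≡ 0 and 155 ≡ 2 (mod 3), and 0 ≠ 2.
So no integer satisfies both congruences.

No, no such integer exists.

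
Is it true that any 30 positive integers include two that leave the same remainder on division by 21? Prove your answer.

Partition the integers by their residue mod 21; there are 21 classes.
Placing 30 integers into 21 classes, some class receives at least two — say a and b.
That is, a and b leave the same remainder on division by 21, as claimed.

Yes, this is always true.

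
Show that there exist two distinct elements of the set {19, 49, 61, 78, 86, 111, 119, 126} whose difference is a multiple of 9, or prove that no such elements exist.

No such pair exists.

Residues mod 9: 19↦1, 49↦4, 61↦7, 78↦6, 86↦5, 111↦3, 119↦2, 126↦0.
All 8 residues are distinct, so no two elements differ by a multiple of 9.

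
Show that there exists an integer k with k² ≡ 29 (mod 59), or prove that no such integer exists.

k = 18

Take k = 18. Then 18² = 324 = 5·59 + 29, so 18² ≡ 29 (mod 59).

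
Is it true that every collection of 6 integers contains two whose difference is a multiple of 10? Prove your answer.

Take the 6 consecutive integers 16, 17, …, 21: their residues mod 10 are all distinct because 6 ≤ 10.
The differences between them range over 1, …, 5, none of which is divisible by 10.

No, the set {16, 17, 18, 19, 20, 21} is a counterexample.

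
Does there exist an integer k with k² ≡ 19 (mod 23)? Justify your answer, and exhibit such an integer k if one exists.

Apply Euler's criterion with the prime 23: 19 is a quadratic residue iff 19^11 ≡ 1 (mod 23), and a non-residue iff it is ≡ −1.
Repeated squaring mod 23: 19^2 = 361 ≡ 16; 19^4 ≡ 16² = 256 ≡ 3; 19^8 ≡ 3² = 9 ≡ 9.
Since 11 = 8 + 2 + 1, 19^11 ≡ 9 · 16 · 19; multiplying out mod 23: 9·16 = 144 ≡ 6, then 6·19 = 114 ≡ 22. Thus 19^11 ≡ 22 ≡ −1 (mod 23).
By Euler's criterion 19 is a quadratic non-residue mod 23: no k satisfies k² ≡ 19 (mod 23).

No such integer exists.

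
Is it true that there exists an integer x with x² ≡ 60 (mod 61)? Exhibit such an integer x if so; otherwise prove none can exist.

Take x = 50. Then 50² = 2500 = 40·61 + 60, so 50² ≡ 60 (mod 61).

x = 50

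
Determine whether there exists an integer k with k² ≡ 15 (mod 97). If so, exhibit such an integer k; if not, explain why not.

No such integer exists.

97 is prime, so by Euler's criterion 15 is a square mod 97 iff 15^((97−1)/2) = 15^48 ≡ 1 (mod 97).
Repeated squaring mod 97: 15^2 = 225 ≡ 31; 15^4 ≡ 31² = 961 ≡ 88; 15^8 ≡ 88² = 7744 ≡ 81; 15^16 ≡ 81² = 6561 ≡ 62; 15^32 ≡ 62² = 3844 ≡ 61.
Since 48 = 32 + 16, 15^48 ≡ 61 · 62; multiplying out mod 97: 61·62 = 3782 ≡ 96. Thus 15^48 ≡ 96 ≡ −1 (mod 97).
By Euler's criterion 15 is a quadratic non-residue mod 97: no k satisfies k² ≡ 15 (mod 97).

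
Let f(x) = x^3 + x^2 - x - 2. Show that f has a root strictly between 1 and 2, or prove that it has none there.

f(1) = -1 and f(2) = 8, which have opposite signs.
Since f is a polynomial it is continuous on [1, 2].
By the Intermediate Value Theorem f must vanish at some point of (1, 2).

Yes, f has a root in the interval.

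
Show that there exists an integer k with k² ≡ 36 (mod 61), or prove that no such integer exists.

Take k = 55. Then 55² = 3025 = 49·61 + 36, so 55² ≡ 36 (mod 61).

k = 55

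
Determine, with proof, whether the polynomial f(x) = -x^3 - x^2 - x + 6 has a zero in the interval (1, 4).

f(1) = 3 and f(4) = -78, which have opposite signs.
f is continuous everywhere (it is a polynomial), in particular on [1, 4].
By the Intermediate Value Theorem f must vanish at some point of (1, 4).

Such a root exists.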